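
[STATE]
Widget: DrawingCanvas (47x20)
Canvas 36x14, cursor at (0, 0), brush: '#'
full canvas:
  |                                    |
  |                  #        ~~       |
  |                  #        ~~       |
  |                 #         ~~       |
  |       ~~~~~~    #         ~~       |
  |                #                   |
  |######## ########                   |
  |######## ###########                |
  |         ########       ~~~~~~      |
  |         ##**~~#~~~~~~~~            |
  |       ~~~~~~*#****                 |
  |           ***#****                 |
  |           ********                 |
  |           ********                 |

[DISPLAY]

+                                              
                  #        ~~                  
                  #        ~~                  
                 #         ~~                  
       ~~~~~~    #         ~~                  
                #                              
######## ########                              
######## ###########                           
         ########       ~~~~~~                 
         ##**~~#~~~~~~~~                       
       ~~~~~~*#****                            
           ***#****                            
           ********                            
           ********                            
                                               
                                               
                                               
                                               
                                               
                                               


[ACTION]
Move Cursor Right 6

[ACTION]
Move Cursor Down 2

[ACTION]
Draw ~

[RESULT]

                                               
                  #        ~~                  
      ~           #        ~~                  
                 #         ~~                  
       ~~~~~~    #         ~~                  
                #                              
######## ########                              
######## ###########                           
         ########       ~~~~~~                 
         ##**~~#~~~~~~~~                       
       ~~~~~~*#****                            
           ***#****                            
           ********                            
           ********                            
                                               
                                               
                                               
                                               
                                               
                                               


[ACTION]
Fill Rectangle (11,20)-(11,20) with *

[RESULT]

                                               
                  #        ~~                  
      ~           #        ~~                  
                 #         ~~                  
       ~~~~~~    #         ~~                  
                #                              
######## ########                              
######## ###########                           
         ########       ~~~~~~                 
         ##**~~#~~~~~~~~                       
       ~~~~~~*#****                            
           ***#**** *                          
           ********                            
           ********                            
                                               
                                               
                                               
                                               
                                               
                                               


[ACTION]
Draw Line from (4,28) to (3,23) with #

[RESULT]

                                               
                  #        ~~                  
      ~           #        ~~                  
                 #     ### ~~                  
       ~~~~~~    #        ###                  
                #                              
######## ########                              
######## ###########                           
         ########       ~~~~~~                 
         ##**~~#~~~~~~~~                       
       ~~~~~~*#****                            
           ***#**** *                          
           ********                            
           ********                            
                                               
                                               
                                               
                                               
                                               
                                               


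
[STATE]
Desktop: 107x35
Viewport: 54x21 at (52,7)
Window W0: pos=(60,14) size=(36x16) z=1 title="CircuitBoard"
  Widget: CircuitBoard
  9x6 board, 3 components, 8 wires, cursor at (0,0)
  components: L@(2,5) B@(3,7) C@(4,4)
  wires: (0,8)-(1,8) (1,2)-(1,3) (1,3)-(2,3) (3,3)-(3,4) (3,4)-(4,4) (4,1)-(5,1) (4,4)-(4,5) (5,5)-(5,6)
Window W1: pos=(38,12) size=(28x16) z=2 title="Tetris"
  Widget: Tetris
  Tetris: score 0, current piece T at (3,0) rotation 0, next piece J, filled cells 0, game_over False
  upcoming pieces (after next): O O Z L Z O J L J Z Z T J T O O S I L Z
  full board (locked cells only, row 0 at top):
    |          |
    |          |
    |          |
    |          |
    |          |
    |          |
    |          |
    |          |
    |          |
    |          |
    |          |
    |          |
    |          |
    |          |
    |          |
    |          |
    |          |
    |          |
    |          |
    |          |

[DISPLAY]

                                                      
                                                      
                                                      
                                                      
                                                      
━━━━━━━━━━━━━┓                                        
             ┃                                        
─────────────┨━━━━━━━━━━━━━━━━━━━━━━━━━━━━━┓          
xt:          ┃uitBoard                     ┃          
             ┃─────────────────────────────┨          
█            ┃1 2 3 4 5 6 7 8              ┃          
             ┃]                            ┃          
             ┃                             ┃          
             ┃       · ─ ·                 ┃          
ore:         ┃           │                 ┃          
             ┃           ·       L         ┃          
             ┃                             ┃          
             ┃           · ─ ·           B ┃          
             ┃               │             ┃          
             ┃   ·           C ─ ·         ┃          
━━━━━━━━━━━━━┛   │                         ┃          


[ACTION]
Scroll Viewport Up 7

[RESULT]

                                                      
                                                      
                                                      
                                                      
                                                      
                                                      
                                                      
                                                      
                                                      
                                                      
                                                      
                                                      
━━━━━━━━━━━━━┓                                        
             ┃                                        
─────────────┨━━━━━━━━━━━━━━━━━━━━━━━━━━━━━┓          
xt:          ┃uitBoard                     ┃          
             ┃─────────────────────────────┨          
█            ┃1 2 3 4 5 6 7 8              ┃          
             ┃]                            ┃          
             ┃                             ┃          
             ┃       · ─ ·                 ┃          


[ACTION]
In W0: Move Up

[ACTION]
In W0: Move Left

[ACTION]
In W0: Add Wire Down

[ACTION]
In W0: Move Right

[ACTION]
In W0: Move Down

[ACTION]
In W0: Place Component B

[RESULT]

                                                      
                                                      
                                                      
                                                      
                                                      
                                                      
                                                      
                                                      
                                                      
                                                      
                                                      
                                                      
━━━━━━━━━━━━━┓                                        
             ┃                                        
─────────────┨━━━━━━━━━━━━━━━━━━━━━━━━━━━━━┓          
xt:          ┃uitBoard                     ┃          
             ┃─────────────────────────────┨          
█            ┃1 2 3 4 5 6 7 8              ┃          
             ┃                             ┃          
             ┃                             ┃          
             ┃  [B]  · ─ ·                 ┃          


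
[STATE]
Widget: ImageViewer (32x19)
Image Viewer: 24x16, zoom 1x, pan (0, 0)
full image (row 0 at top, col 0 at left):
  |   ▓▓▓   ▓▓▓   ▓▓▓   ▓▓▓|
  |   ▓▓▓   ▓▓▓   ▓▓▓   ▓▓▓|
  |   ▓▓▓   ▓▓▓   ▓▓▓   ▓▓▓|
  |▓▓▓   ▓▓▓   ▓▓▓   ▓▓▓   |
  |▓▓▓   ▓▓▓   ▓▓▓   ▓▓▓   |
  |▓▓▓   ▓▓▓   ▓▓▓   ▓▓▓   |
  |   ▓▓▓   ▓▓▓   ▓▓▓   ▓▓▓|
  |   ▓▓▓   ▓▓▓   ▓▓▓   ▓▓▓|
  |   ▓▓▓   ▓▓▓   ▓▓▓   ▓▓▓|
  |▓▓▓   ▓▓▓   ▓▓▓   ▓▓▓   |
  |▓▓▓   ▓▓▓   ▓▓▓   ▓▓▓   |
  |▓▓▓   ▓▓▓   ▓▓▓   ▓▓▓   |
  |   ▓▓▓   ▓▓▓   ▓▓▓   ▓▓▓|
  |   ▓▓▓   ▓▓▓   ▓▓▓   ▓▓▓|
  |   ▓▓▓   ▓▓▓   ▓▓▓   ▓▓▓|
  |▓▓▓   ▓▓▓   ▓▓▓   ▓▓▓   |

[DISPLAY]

   ▓▓▓   ▓▓▓   ▓▓▓   ▓▓▓        
   ▓▓▓   ▓▓▓   ▓▓▓   ▓▓▓        
   ▓▓▓   ▓▓▓   ▓▓▓   ▓▓▓        
▓▓▓   ▓▓▓   ▓▓▓   ▓▓▓           
▓▓▓   ▓▓▓   ▓▓▓   ▓▓▓           
▓▓▓   ▓▓▓   ▓▓▓   ▓▓▓           
   ▓▓▓   ▓▓▓   ▓▓▓   ▓▓▓        
   ▓▓▓   ▓▓▓   ▓▓▓   ▓▓▓        
   ▓▓▓   ▓▓▓   ▓▓▓   ▓▓▓        
▓▓▓   ▓▓▓   ▓▓▓   ▓▓▓           
▓▓▓   ▓▓▓   ▓▓▓   ▓▓▓           
▓▓▓   ▓▓▓   ▓▓▓   ▓▓▓           
   ▓▓▓   ▓▓▓   ▓▓▓   ▓▓▓        
   ▓▓▓   ▓▓▓   ▓▓▓   ▓▓▓        
   ▓▓▓   ▓▓▓   ▓▓▓   ▓▓▓        
▓▓▓   ▓▓▓   ▓▓▓   ▓▓▓           
                                
                                
                                


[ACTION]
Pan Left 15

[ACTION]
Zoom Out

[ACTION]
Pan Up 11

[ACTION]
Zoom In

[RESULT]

      ▓▓▓▓▓▓      ▓▓▓▓▓▓      ▓▓
      ▓▓▓▓▓▓      ▓▓▓▓▓▓      ▓▓
      ▓▓▓▓▓▓      ▓▓▓▓▓▓      ▓▓
      ▓▓▓▓▓▓      ▓▓▓▓▓▓      ▓▓
      ▓▓▓▓▓▓      ▓▓▓▓▓▓      ▓▓
      ▓▓▓▓▓▓      ▓▓▓▓▓▓      ▓▓
▓▓▓▓▓▓      ▓▓▓▓▓▓      ▓▓▓▓▓▓  
▓▓▓▓▓▓      ▓▓▓▓▓▓      ▓▓▓▓▓▓  
▓▓▓▓▓▓      ▓▓▓▓▓▓      ▓▓▓▓▓▓  
▓▓▓▓▓▓      ▓▓▓▓▓▓      ▓▓▓▓▓▓  
▓▓▓▓▓▓      ▓▓▓▓▓▓      ▓▓▓▓▓▓  
▓▓▓▓▓▓      ▓▓▓▓▓▓      ▓▓▓▓▓▓  
      ▓▓▓▓▓▓      ▓▓▓▓▓▓      ▓▓
      ▓▓▓▓▓▓      ▓▓▓▓▓▓      ▓▓
      ▓▓▓▓▓▓      ▓▓▓▓▓▓      ▓▓
      ▓▓▓▓▓▓      ▓▓▓▓▓▓      ▓▓
      ▓▓▓▓▓▓      ▓▓▓▓▓▓      ▓▓
      ▓▓▓▓▓▓      ▓▓▓▓▓▓      ▓▓
▓▓▓▓▓▓      ▓▓▓▓▓▓      ▓▓▓▓▓▓  


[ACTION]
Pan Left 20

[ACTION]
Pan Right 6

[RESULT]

▓▓▓▓▓▓      ▓▓▓▓▓▓      ▓▓▓▓▓▓  
▓▓▓▓▓▓      ▓▓▓▓▓▓      ▓▓▓▓▓▓  
▓▓▓▓▓▓      ▓▓▓▓▓▓      ▓▓▓▓▓▓  
▓▓▓▓▓▓      ▓▓▓▓▓▓      ▓▓▓▓▓▓  
▓▓▓▓▓▓      ▓▓▓▓▓▓      ▓▓▓▓▓▓  
▓▓▓▓▓▓      ▓▓▓▓▓▓      ▓▓▓▓▓▓  
      ▓▓▓▓▓▓      ▓▓▓▓▓▓      ▓▓
      ▓▓▓▓▓▓      ▓▓▓▓▓▓      ▓▓
      ▓▓▓▓▓▓      ▓▓▓▓▓▓      ▓▓
      ▓▓▓▓▓▓      ▓▓▓▓▓▓      ▓▓
      ▓▓▓▓▓▓      ▓▓▓▓▓▓      ▓▓
      ▓▓▓▓▓▓      ▓▓▓▓▓▓      ▓▓
▓▓▓▓▓▓      ▓▓▓▓▓▓      ▓▓▓▓▓▓  
▓▓▓▓▓▓      ▓▓▓▓▓▓      ▓▓▓▓▓▓  
▓▓▓▓▓▓      ▓▓▓▓▓▓      ▓▓▓▓▓▓  
▓▓▓▓▓▓      ▓▓▓▓▓▓      ▓▓▓▓▓▓  
▓▓▓▓▓▓      ▓▓▓▓▓▓      ▓▓▓▓▓▓  
▓▓▓▓▓▓      ▓▓▓▓▓▓      ▓▓▓▓▓▓  
      ▓▓▓▓▓▓      ▓▓▓▓▓▓      ▓▓


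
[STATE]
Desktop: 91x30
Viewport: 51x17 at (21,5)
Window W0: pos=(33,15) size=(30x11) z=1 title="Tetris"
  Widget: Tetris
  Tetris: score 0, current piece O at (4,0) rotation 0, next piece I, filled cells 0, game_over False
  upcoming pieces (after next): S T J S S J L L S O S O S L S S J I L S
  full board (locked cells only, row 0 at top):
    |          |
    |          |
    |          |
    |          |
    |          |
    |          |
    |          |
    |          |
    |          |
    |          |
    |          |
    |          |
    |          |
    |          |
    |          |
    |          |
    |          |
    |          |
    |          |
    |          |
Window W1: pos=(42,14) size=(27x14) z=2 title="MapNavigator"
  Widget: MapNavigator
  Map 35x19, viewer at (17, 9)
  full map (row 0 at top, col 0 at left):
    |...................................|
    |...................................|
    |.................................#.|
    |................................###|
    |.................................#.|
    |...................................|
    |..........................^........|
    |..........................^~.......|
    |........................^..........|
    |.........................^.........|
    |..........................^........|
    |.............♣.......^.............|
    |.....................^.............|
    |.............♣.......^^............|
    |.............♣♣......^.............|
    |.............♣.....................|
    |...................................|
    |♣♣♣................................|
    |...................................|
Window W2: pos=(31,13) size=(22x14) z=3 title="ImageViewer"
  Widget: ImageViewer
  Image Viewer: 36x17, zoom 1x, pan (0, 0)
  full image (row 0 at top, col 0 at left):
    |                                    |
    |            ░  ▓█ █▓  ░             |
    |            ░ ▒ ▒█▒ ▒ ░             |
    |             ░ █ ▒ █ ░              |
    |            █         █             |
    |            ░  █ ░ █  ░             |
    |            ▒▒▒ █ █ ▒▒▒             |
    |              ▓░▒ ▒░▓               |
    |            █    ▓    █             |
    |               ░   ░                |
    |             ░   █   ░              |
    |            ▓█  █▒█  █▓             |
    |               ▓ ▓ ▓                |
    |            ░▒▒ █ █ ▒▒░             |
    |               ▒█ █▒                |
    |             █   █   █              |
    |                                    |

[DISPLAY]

                                                   
                                                   
                                                   
                                                   
                                                   
                                                   
                                                   
                                                   
          ┏━━━━━━━━━━━━━━━━━━━━┓                   
          ┃ ImageViewer        ┃━━━━━━━━━━━━━━━┓   
          ┠────────────────────┨tor            ┃   
          ┃                    ┃───────────────┨   
          ┃            ░  ▓█ █▓┃...............┃   
          ┃            ░ ▒ ▒█▒ ┃...............┃   
          ┃             ░ █ ▒ █┃...........^...┃   
          ┃            █       ┃...........^~..┃   
          ┃            ░  █ ░ █┃.........^.....┃   


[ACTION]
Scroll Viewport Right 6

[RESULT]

                                                   
                                                   
                                                   
                                                   
                                                   
                                                   
                                                   
                                                   
    ┏━━━━━━━━━━━━━━━━━━━━┓                         
    ┃ ImageViewer        ┃━━━━━━━━━━━━━━━┓         
    ┠────────────────────┨tor            ┃         
    ┃                    ┃───────────────┨         
    ┃            ░  ▓█ █▓┃...............┃         
    ┃            ░ ▒ ▒█▒ ┃...............┃         
    ┃             ░ █ ▒ █┃...........^...┃         
    ┃            █       ┃...........^~..┃         
    ┃            ░  █ ░ █┃.........^.....┃         


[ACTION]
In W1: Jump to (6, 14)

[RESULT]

                                                   
                                                   
                                                   
                                                   
                                                   
                                                   
                                                   
                                                   
    ┏━━━━━━━━━━━━━━━━━━━━┓                         
    ┃ ImageViewer        ┃━━━━━━━━━━━━━━━┓         
    ┠────────────────────┨tor            ┃         
    ┃                    ┃───────────────┨         
    ┃            ░  ▓█ █▓┃...............┃         
    ┃            ░ ▒ ▒█▒ ┃...............┃         
    ┃             ░ █ ▒ █┃.........♣.....┃         
    ┃            █       ┃...............┃         
    ┃            ░  █ ░ █┃.........♣.....┃         


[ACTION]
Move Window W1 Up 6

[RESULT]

                                                   
                                                   
                                                   
               ┏━━━━━━━━━━━━━━━━━━━━━━━━━┓         
               ┃ MapNavigator            ┃         
               ┠─────────────────────────┨         
               ┃      ...................┃         
               ┃      ...................┃         
    ┏━━━━━━━━━━━━━━━━━━━━┓.........♣.....┃         
    ┃ ImageViewer        ┃...............┃         
    ┠────────────────────┨.........♣.....┃         
    ┃                    ┃..@......♣♣....┃         
    ┃            ░  ▓█ █▓┃.........♣.....┃         
    ┃            ░ ▒ ▒█▒ ┃...............┃         
    ┃             ░ █ ▒ █┃...............┃         
    ┃            █       ┃...............┃         
    ┃            ░  █ ░ █┃━━━━━━━━━━━━━━━┛         


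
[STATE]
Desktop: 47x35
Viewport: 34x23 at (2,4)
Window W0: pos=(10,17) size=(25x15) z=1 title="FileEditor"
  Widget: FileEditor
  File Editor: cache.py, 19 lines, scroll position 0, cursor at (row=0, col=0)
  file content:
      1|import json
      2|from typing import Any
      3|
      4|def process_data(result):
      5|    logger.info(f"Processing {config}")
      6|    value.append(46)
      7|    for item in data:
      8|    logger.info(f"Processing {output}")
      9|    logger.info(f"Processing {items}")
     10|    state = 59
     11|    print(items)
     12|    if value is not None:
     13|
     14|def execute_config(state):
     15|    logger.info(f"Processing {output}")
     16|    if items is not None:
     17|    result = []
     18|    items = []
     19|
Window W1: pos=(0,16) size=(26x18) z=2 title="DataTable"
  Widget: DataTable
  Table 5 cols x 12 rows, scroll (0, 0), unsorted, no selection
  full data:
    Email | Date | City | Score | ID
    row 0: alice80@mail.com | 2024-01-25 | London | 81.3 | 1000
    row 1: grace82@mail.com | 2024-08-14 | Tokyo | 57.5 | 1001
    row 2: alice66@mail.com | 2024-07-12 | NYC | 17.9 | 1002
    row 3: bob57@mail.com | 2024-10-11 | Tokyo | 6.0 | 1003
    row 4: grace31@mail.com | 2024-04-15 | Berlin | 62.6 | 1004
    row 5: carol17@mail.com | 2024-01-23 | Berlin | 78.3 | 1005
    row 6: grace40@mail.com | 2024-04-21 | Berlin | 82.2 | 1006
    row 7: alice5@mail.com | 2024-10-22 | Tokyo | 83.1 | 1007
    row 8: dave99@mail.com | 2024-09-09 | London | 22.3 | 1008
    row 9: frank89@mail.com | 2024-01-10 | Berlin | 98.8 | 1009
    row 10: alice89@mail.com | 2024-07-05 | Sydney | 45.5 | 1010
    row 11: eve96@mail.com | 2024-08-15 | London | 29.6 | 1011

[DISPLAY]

                                  
                                  
                                  
                                  
                                  
                                  
                                  
                                  
                                  
                                  
                                  
                                  
━━━━━━━━━━━━━━━━━━━━━━━┓          
DataTable              ┃━━━━━━━━┓ 
───────────────────────┨        ┃ 
mail           │Date   ┃────────┨ 
───────────────┼───────┃       ▲┃ 
lice80@mail.com│2024-01┃ort Any█┃ 
race82@mail.com│2024-08┃       ░┃ 
lice66@mail.com│2024-07┃a(resul░┃ 
ob57@mail.com  │2024-10┃(f"Proc░┃ 
race31@mail.com│2024-04┃d(46)  ░┃ 
arol17@mail.com│2024-01┃ data: ░┃ 


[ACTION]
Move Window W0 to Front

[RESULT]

                                  
                                  
                                  
                                  
                                  
                                  
                                  
                                  
                                  
                                  
                                  
                                  
━━━━━━━━━━━━━━━━━━━━━━━┓          
DataTabl┏━━━━━━━━━━━━━━━━━━━━━━━┓ 
────────┃ FileEditor            ┃ 
mail    ┠───────────────────────┨ 
────────┃█mport json           ▲┃ 
lice80@m┃from typing import Any█┃ 
race82@m┃                      ░┃ 
lice66@m┃def process_data(resul░┃ 
ob57@mai┃    logger.info(f"Proc░┃ 
race31@m┃    value.append(46)  ░┃ 
arol17@m┃    for item in data: ░┃ 


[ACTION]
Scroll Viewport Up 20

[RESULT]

                                  
                                  
                                  
                                  
                                  
                                  
                                  
                                  
                                  
                                  
                                  
                                  
                                  
                                  
                                  
                                  
━━━━━━━━━━━━━━━━━━━━━━━┓          
DataTabl┏━━━━━━━━━━━━━━━━━━━━━━━┓ 
────────┃ FileEditor            ┃ 
mail    ┠───────────────────────┨ 
────────┃█mport json           ▲┃ 
lice80@m┃from typing import Any█┃ 
race82@m┃                      ░┃ 


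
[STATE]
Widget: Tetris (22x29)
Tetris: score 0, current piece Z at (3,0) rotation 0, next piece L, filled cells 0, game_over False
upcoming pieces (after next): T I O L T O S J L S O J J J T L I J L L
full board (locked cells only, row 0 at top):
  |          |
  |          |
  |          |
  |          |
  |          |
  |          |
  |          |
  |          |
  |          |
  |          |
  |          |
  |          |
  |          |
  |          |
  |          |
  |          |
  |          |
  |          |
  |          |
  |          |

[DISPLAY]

   ▓▓     │Next:      
    ▓▓    │  ▒        
          │▒▒▒        
          │           
          │           
          │           
          │Score:     
          │0          
          │           
          │           
          │           
          │           
          │           
          │           
          │           
          │           
          │           
          │           
          │           
          │           
          │           
          │           
          │           
          │           
          │           
          │           
          │           
          │           
          │           


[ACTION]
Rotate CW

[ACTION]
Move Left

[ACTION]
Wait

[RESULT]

          │Next:      
   ▓      │  ▒        
  ▓▓      │▒▒▒        
  ▓       │           
          │           
          │           
          │Score:     
          │0          
          │           
          │           
          │           
          │           
          │           
          │           
          │           
          │           
          │           
          │           
          │           
          │           
          │           
          │           
          │           
          │           
          │           
          │           
          │           
          │           
          │           


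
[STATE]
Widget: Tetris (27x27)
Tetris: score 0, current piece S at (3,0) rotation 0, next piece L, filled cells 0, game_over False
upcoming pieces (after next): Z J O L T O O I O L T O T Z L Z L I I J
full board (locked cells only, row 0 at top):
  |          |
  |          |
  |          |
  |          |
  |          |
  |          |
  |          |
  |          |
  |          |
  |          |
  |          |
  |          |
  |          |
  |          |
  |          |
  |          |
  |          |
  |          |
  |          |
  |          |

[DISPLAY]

    ░░    │Next:           
   ░░     │  ▒             
          │▒▒▒             
          │                
          │                
          │                
          │Score:          
          │0               
          │                
          │                
          │                
          │                
          │                
          │                
          │                
          │                
          │                
          │                
          │                
          │                
          │                
          │                
          │                
          │                
          │                
          │                
          │                


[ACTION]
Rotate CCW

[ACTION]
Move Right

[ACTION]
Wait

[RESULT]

          │Next:           
    ░     │  ▒             
    ░░    │▒▒▒             
     ░    │                
          │                
          │                
          │Score:          
          │0               
          │                
          │                
          │                
          │                
          │                
          │                
          │                
          │                
          │                
          │                
          │                
          │                
          │                
          │                
          │                
          │                
          │                
          │                
          │                


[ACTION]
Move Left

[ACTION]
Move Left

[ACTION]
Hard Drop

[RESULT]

     ▒    │Next:           
   ▒▒▒    │▓▓              
          │ ▓▓             
          │                
          │                
          │                
          │Score:          
          │0               
          │                
          │                
          │                
          │                
          │                
          │                
          │                
          │                
          │                
  ░       │                
  ░░      │                
   ░      │                
          │                
          │                
          │                
          │                
          │                
          │                
          │                


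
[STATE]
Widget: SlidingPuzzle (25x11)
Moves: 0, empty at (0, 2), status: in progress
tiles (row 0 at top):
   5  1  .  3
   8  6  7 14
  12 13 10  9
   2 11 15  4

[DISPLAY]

┌────┬────┬────┬────┐    
│  5 │  1 │    │  3 │    
├────┼────┼────┼────┤    
│  8 │  6 │  7 │ 14 │    
├────┼────┼────┼────┤    
│ 12 │ 13 │ 10 │  9 │    
├────┼────┼────┼────┤    
│  2 │ 11 │ 15 │  4 │    
└────┴────┴────┴────┘    
Moves: 0                 
                         


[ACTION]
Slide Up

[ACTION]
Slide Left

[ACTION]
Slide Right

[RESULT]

┌────┬────┬────┬────┐    
│  5 │  1 │  7 │  3 │    
├────┼────┼────┼────┤    
│  8 │  6 │    │ 14 │    
├────┼────┼────┼────┤    
│ 12 │ 13 │ 10 │  9 │    
├────┼────┼────┼────┤    
│  2 │ 11 │ 15 │  4 │    
└────┴────┴────┴────┘    
Moves: 3                 
                         


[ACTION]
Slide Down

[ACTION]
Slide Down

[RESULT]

┌────┬────┬────┬────┐    
│  5 │  1 │    │  3 │    
├────┼────┼────┼────┤    
│  8 │  6 │  7 │ 14 │    
├────┼────┼────┼────┤    
│ 12 │ 13 │ 10 │  9 │    
├────┼────┼────┼────┤    
│  2 │ 11 │ 15 │  4 │    
└────┴────┴────┴────┘    
Moves: 4                 
                         


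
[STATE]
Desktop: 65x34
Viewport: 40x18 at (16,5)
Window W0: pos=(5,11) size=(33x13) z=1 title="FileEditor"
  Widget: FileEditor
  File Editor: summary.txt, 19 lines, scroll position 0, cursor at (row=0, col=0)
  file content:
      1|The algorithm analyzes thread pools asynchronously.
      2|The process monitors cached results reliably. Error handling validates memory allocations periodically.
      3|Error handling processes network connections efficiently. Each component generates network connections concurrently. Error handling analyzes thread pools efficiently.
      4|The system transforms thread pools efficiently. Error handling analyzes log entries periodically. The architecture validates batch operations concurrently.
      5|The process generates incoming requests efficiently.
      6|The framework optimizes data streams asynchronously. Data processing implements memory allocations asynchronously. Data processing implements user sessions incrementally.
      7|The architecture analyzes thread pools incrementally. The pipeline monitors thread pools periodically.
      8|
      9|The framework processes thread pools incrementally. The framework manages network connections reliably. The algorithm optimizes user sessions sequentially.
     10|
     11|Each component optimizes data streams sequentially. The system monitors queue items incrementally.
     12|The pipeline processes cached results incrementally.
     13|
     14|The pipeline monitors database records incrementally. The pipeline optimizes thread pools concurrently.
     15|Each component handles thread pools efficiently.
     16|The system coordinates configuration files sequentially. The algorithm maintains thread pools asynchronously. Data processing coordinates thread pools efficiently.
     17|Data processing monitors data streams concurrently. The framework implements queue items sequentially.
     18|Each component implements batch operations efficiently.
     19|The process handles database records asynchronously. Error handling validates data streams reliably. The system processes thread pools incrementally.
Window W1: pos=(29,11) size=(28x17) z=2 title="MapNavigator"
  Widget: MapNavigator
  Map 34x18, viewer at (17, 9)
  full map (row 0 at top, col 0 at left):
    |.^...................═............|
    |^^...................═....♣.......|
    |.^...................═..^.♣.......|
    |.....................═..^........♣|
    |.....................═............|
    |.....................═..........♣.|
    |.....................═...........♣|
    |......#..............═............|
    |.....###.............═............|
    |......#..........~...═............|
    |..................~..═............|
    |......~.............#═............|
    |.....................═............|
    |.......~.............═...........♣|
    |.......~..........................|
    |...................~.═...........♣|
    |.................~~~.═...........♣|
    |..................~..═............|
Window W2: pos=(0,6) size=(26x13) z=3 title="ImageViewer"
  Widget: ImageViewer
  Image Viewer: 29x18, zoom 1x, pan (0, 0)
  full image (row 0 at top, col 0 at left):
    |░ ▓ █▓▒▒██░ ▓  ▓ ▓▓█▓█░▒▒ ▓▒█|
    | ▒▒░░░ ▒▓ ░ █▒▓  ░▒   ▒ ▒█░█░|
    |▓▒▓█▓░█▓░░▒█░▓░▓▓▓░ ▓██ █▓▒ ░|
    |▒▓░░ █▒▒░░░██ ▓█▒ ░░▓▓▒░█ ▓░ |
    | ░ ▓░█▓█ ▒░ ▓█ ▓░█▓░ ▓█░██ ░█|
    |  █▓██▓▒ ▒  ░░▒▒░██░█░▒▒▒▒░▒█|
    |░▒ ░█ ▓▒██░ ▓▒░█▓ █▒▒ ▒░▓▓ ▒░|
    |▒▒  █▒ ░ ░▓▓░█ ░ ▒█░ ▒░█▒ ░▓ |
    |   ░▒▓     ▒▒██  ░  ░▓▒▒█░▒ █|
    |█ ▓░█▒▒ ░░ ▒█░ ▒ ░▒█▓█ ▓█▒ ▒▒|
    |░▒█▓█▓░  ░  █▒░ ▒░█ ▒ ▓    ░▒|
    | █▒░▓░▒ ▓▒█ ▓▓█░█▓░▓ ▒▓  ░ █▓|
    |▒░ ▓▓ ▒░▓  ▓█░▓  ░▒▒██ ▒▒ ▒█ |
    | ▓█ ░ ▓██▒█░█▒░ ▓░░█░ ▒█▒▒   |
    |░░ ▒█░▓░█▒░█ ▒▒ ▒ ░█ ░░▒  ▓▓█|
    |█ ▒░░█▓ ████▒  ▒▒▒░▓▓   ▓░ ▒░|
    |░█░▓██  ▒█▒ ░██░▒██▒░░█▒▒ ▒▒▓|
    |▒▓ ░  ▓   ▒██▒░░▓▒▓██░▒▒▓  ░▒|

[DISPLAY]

                                        
━━━━━━━━━┓                              
         ┃                              
─────────┨                              
▓ ▓▓█▓█░▒┃                              
  ░▒   ▒ ┃                              
▓▓▓░ ▓██ ┃━━━┏━━━━━━━━━━━━━━━━━━━━━━━━━━
█▒ ░░▓▓▒░┃   ┃ MapNavigator             
▓░█▓░ ▓█░┃───┠──────────────────────────
▒░██░█░▒▒┃es ┃.................═..^.....
█▓ █▒▒ ▒░┃ ca┃.................═........
░ ▒█░ ▒░█┃sse┃.................═........
  ░  ░▓▒▒┃s t┃.................═........
━━━━━━━━━┛s i┃..#..............═........
ork optimizes┃.###.............═........
ecture analyz┃..#..........@...═........
             ┃..............~..═........
ork processes┃..~.............#═........


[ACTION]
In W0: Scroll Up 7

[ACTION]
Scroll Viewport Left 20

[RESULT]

                                        
┏━━━━━━━━━━━━━━━━━━━━━━━━┓              
┃ ImageViewer            ┃              
┠────────────────────────┨              
┃░ ▓ █▓▒▒██░ ▓  ▓ ▓▓█▓█░▒┃              
┃ ▒▒░░░ ▒▓ ░ █▒▓  ░▒   ▒ ┃              
┃▓▒▓█▓░█▓░░▒█░▓░▓▓▓░ ▓██ ┃━━━┏━━━━━━━━━━
┃▒▓░░ █▒▒░░░██ ▓█▒ ░░▓▓▒░┃   ┃ MapNaviga
┃ ░ ▓░█▓█ ▒░ ▓█ ▓░█▓░ ▓█░┃───┠──────────
┃  █▓██▓▒ ▒  ░░▒▒░██░█░▒▒┃es ┃..........
┃░▒ ░█ ▓▒██░ ▓▒░█▓ █▒▒ ▒░┃ ca┃..........
┃▒▒  █▒ ░ ░▓▓░█ ░ ▒█░ ▒░█┃sse┃..........
┃   ░▒▓     ▒▒██  ░  ░▓▒▒┃s t┃..........
┗━━━━━━━━━━━━━━━━━━━━━━━━┛s i┃..#.......
     ┃The framework optimizes┃.###......
     ┃The architecture analyz┃..#.......
     ┃                       ┃..........
     ┃The framework processes┃..~.......
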